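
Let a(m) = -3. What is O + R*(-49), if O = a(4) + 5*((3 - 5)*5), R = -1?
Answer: -4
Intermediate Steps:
O = -53 (O = -3 + 5*((3 - 5)*5) = -3 + 5*(-2*5) = -3 + 5*(-10) = -3 - 50 = -53)
O + R*(-49) = -53 - 1*(-49) = -53 + 49 = -4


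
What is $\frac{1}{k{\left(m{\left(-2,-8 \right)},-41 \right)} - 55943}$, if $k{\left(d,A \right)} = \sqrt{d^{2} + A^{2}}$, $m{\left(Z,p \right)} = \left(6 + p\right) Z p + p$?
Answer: $- \frac{55943}{3129615968} - \frac{\sqrt{3281}}{3129615968} \approx -1.7894 \cdot 10^{-5}$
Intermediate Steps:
$m{\left(Z,p \right)} = p + Z p \left(6 + p\right)$ ($m{\left(Z,p \right)} = Z \left(6 + p\right) p + p = Z p \left(6 + p\right) + p = p + Z p \left(6 + p\right)$)
$k{\left(d,A \right)} = \sqrt{A^{2} + d^{2}}$
$\frac{1}{k{\left(m{\left(-2,-8 \right)},-41 \right)} - 55943} = \frac{1}{\sqrt{\left(-41\right)^{2} + \left(- 8 \left(1 + 6 \left(-2\right) - -16\right)\right)^{2}} - 55943} = \frac{1}{\sqrt{1681 + \left(- 8 \left(1 - 12 + 16\right)\right)^{2}} - 55943} = \frac{1}{\sqrt{1681 + \left(\left(-8\right) 5\right)^{2}} - 55943} = \frac{1}{\sqrt{1681 + \left(-40\right)^{2}} - 55943} = \frac{1}{\sqrt{1681 + 1600} - 55943} = \frac{1}{\sqrt{3281} - 55943} = \frac{1}{-55943 + \sqrt{3281}}$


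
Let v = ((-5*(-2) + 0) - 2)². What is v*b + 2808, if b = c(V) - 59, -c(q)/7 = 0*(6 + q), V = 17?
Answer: -968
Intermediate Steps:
c(q) = 0 (c(q) = -0*(6 + q) = -7*0 = 0)
v = 64 (v = ((10 + 0) - 2)² = (10 - 2)² = 8² = 64)
b = -59 (b = 0 - 59 = -59)
v*b + 2808 = 64*(-59) + 2808 = -3776 + 2808 = -968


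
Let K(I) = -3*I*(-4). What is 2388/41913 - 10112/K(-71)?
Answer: 11829412/991941 ≈ 11.926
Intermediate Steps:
K(I) = 12*I
2388/41913 - 10112/K(-71) = 2388/41913 - 10112/(12*(-71)) = 2388*(1/41913) - 10112/(-852) = 796/13971 - 10112*(-1/852) = 796/13971 + 2528/213 = 11829412/991941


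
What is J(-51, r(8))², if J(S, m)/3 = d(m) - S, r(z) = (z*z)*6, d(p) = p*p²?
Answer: 28855635139386225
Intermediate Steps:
d(p) = p³
r(z) = 6*z² (r(z) = z²*6 = 6*z²)
J(S, m) = -3*S + 3*m³ (J(S, m) = 3*(m³ - S) = -3*S + 3*m³)
J(-51, r(8))² = (-3*(-51) + 3*(6*8²)³)² = (153 + 3*(6*64)³)² = (153 + 3*384³)² = (153 + 3*56623104)² = (153 + 169869312)² = 169869465² = 28855635139386225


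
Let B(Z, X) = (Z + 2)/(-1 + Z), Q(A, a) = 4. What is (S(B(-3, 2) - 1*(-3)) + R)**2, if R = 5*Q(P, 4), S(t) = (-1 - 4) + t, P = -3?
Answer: 5329/16 ≈ 333.06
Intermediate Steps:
B(Z, X) = (2 + Z)/(-1 + Z)
S(t) = -5 + t
R = 20 (R = 5*4 = 20)
(S(B(-3, 2) - 1*(-3)) + R)**2 = ((-5 + ((2 - 3)/(-1 - 3) - 1*(-3))) + 20)**2 = ((-5 + (-1/(-4) + 3)) + 20)**2 = ((-5 + (-1/4*(-1) + 3)) + 20)**2 = ((-5 + (1/4 + 3)) + 20)**2 = ((-5 + 13/4) + 20)**2 = (-7/4 + 20)**2 = (73/4)**2 = 5329/16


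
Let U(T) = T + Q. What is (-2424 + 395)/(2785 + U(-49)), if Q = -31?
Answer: -2029/2705 ≈ -0.75009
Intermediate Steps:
U(T) = -31 + T (U(T) = T - 31 = -31 + T)
(-2424 + 395)/(2785 + U(-49)) = (-2424 + 395)/(2785 + (-31 - 49)) = -2029/(2785 - 80) = -2029/2705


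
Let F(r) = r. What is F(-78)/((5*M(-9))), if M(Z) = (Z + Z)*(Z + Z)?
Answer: -13/270 ≈ -0.048148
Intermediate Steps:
M(Z) = 4*Z² (M(Z) = (2*Z)*(2*Z) = 4*Z²)
F(-78)/((5*M(-9))) = -78/(5*(4*(-9)²)) = -78/(5*(4*81)) = -78/(5*324) = -78/1620 = -78*1/1620 = -13/270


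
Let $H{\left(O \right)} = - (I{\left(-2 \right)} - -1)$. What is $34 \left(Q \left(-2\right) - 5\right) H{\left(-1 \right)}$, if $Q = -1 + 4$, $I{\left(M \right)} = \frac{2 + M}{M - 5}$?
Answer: $374$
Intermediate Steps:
$I{\left(M \right)} = \frac{2 + M}{-5 + M}$
$Q = 3$
$H{\left(O \right)} = -1$ ($H{\left(O \right)} = - (\frac{2 - 2}{-5 - 2} - -1) = - (\frac{1}{-7} \cdot 0 + 1) = - (\left(- \frac{1}{7}\right) 0 + 1) = - (0 + 1) = \left(-1\right) 1 = -1$)
$34 \left(Q \left(-2\right) - 5\right) H{\left(-1 \right)} = 34 \left(3 \left(-2\right) - 5\right) \left(-1\right) = 34 \left(-6 - 5\right) \left(-1\right) = 34 \left(-11\right) \left(-1\right) = \left(-374\right) \left(-1\right) = 374$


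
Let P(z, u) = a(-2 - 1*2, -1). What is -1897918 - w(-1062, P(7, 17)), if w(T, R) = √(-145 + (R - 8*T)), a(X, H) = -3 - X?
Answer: -1897918 - 12*√58 ≈ -1.8980e+6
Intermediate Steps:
P(z, u) = 1 (P(z, u) = -3 - (-2 - 1*2) = -3 - (-2 - 2) = -3 - 1*(-4) = -3 + 4 = 1)
w(T, R) = √(-145 + R - 8*T)
-1897918 - w(-1062, P(7, 17)) = -1897918 - √(-145 + 1 - 8*(-1062)) = -1897918 - √(-145 + 1 + 8496) = -1897918 - √8352 = -1897918 - 12*√58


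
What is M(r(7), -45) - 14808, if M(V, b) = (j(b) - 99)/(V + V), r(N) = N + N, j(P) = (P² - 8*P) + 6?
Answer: -103083/7 ≈ -14726.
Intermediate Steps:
j(P) = 6 + P² - 8*P
r(N) = 2*N
M(V, b) = (-93 + b² - 8*b)/(2*V) (M(V, b) = ((6 + b² - 8*b) - 99)/(V + V) = (-93 + b² - 8*b)/((2*V)) = (-93 + b² - 8*b)*(1/(2*V)) = (-93 + b² - 8*b)/(2*V))
M(r(7), -45) - 14808 = (-93 + (-45)² - 8*(-45))/(2*((2*7))) - 14808 = (½)*(-93 + 2025 + 360)/14 - 14808 = (½)*(1/14)*2292 - 14808 = 573/7 - 14808 = -103083/7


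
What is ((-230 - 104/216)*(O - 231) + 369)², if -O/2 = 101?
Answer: 7314439248484/729 ≈ 1.0034e+10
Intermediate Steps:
O = -202 (O = -2*101 = -202)
((-230 - 104/216)*(O - 231) + 369)² = ((-230 - 104/216)*(-202 - 231) + 369)² = ((-230 - 104*1/216)*(-433) + 369)² = ((-230 - 13/27)*(-433) + 369)² = (-6223/27*(-433) + 369)² = (2694559/27 + 369)² = (2704522/27)² = 7314439248484/729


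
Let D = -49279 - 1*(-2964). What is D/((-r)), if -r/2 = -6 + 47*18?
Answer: -9263/336 ≈ -27.568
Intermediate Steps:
r = -1680 (r = -2*(-6 + 47*18) = -2*(-6 + 846) = -2*840 = -1680)
D = -46315 (D = -49279 + 2964 = -46315)
D/((-r)) = -46315/((-1*(-1680))) = -46315/1680 = -46315*1/1680 = -9263/336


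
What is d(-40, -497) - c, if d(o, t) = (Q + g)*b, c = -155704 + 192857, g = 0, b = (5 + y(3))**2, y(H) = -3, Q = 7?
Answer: -37125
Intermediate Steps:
b = 4 (b = (5 - 3)**2 = 2**2 = 4)
c = 37153
d(o, t) = 28 (d(o, t) = (7 + 0)*4 = 7*4 = 28)
d(-40, -497) - c = 28 - 1*37153 = 28 - 37153 = -37125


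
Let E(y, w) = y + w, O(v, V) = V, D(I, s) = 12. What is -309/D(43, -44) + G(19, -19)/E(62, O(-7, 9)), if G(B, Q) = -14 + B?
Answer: -7293/284 ≈ -25.680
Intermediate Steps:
E(y, w) = w + y
-309/D(43, -44) + G(19, -19)/E(62, O(-7, 9)) = -309/12 + (-14 + 19)/(9 + 62) = -309*1/12 + 5/71 = -103/4 + 5*(1/71) = -103/4 + 5/71 = -7293/284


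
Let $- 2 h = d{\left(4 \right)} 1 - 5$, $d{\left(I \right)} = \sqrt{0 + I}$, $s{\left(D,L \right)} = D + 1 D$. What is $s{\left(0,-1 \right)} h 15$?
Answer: $0$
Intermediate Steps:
$s{\left(D,L \right)} = 2 D$ ($s{\left(D,L \right)} = D + D = 2 D$)
$d{\left(I \right)} = \sqrt{I}$
$h = \frac{3}{2}$ ($h = - \frac{\sqrt{4} \cdot 1 - 5}{2} = - \frac{2 \cdot 1 - 5}{2} = - \frac{2 - 5}{2} = \left(- \frac{1}{2}\right) \left(-3\right) = \frac{3}{2} \approx 1.5$)
$s{\left(0,-1 \right)} h 15 = 2 \cdot 0 \cdot \frac{3}{2} \cdot 15 = 0 \cdot \frac{3}{2} \cdot 15 = 0 \cdot 15 = 0$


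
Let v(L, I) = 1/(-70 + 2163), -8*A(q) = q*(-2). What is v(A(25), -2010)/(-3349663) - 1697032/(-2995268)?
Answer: 2974406932589205/5249839665018403 ≈ 0.56657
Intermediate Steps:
A(q) = q/4 (A(q) = -q*(-2)/8 = -(-1)*q/4 = q/4)
v(L, I) = 1/2093
v(A(25), -2010)/(-3349663) - 1697032/(-2995268) = (1/2093)/(-3349663) - 1697032/(-2995268) = (1/2093)*(-1/3349663) - 1697032*(-1/2995268) = -1/7010844659 + 424258/748817 = 2974406932589205/5249839665018403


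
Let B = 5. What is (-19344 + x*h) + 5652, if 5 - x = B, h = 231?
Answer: -13692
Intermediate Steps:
x = 0 (x = 5 - 1*5 = 5 - 5 = 0)
(-19344 + x*h) + 5652 = (-19344 + 0*231) + 5652 = (-19344 + 0) + 5652 = -19344 + 5652 = -13692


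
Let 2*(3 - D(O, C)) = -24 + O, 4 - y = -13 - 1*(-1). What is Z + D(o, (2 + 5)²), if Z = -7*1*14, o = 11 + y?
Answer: -193/2 ≈ -96.500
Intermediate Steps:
y = 16 (y = 4 - (-13 - 1*(-1)) = 4 - (-13 + 1) = 4 - 1*(-12) = 4 + 12 = 16)
o = 27 (o = 11 + 16 = 27)
Z = -98 (Z = -7*14 = -98)
D(O, C) = 15 - O/2 (D(O, C) = 3 - (-24 + O)/2 = 3 + (12 - O/2) = 15 - O/2)
Z + D(o, (2 + 5)²) = -98 + (15 - ½*27) = -98 + (15 - 27/2) = -98 + 3/2 = -193/2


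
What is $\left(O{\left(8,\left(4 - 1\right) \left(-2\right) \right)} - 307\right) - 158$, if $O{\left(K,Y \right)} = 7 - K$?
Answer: $-466$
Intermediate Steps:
$\left(O{\left(8,\left(4 - 1\right) \left(-2\right) \right)} - 307\right) - 158 = \left(\left(7 - 8\right) - 307\right) - 158 = \left(-1 - 307\right) - 158 = -308 - 158 = -466$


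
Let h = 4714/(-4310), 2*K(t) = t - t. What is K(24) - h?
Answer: 2357/2155 ≈ 1.0937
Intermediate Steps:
K(t) = 0 (K(t) = (t - t)/2 = (½)*0 = 0)
h = -2357/2155 (h = 4714*(-1/4310) = -2357/2155 ≈ -1.0937)
K(24) - h = 0 - 1*(-2357/2155) = 0 + 2357/2155 = 2357/2155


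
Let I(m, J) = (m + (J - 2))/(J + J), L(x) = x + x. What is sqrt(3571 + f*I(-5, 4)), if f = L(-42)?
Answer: sqrt(14410)/2 ≈ 60.021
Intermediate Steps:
L(x) = 2*x
I(m, J) = (-2 + J + m)/(2*J) (I(m, J) = (m + (-2 + J))/((2*J)) = (-2 + J + m)*(1/(2*J)) = (-2 + J + m)/(2*J))
f = -84 (f = 2*(-42) = -84)
sqrt(3571 + f*I(-5, 4)) = sqrt(3571 - 42*(-2 + 4 - 5)/4) = sqrt(3571 - 42*(-3)/4) = sqrt(3571 - 84*(-3/8)) = sqrt(3571 + 63/2) = sqrt(7205/2) = sqrt(14410)/2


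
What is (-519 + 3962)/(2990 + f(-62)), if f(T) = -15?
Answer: 3443/2975 ≈ 1.1573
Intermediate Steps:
(-519 + 3962)/(2990 + f(-62)) = (-519 + 3962)/(2990 - 15) = 3443/2975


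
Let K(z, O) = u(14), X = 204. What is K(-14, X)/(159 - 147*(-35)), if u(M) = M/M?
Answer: 1/5304 ≈ 0.00018854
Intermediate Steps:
u(M) = 1
K(z, O) = 1
K(-14, X)/(159 - 147*(-35)) = 1/(159 - 147*(-35)) = 1/(159 + 5145) = 1/5304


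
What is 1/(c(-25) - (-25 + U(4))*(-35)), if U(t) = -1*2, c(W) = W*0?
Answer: -1/945 ≈ -0.0010582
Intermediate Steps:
c(W) = 0
U(t) = -2
1/(c(-25) - (-25 + U(4))*(-35)) = 1/(0 - (-25 - 2)*(-35)) = 1/(0 - (-27)*(-35)) = 1/(0 - 1*945) = 1/(0 - 945) = 1/(-945) = -1/945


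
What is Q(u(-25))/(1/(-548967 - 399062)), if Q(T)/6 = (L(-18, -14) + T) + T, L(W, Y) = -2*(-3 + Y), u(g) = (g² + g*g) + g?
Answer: -14129424216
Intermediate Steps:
u(g) = g + 2*g² (u(g) = (g² + g²) + g = 2*g² + g = g + 2*g²)
L(W, Y) = 6 - 2*Y
Q(T) = 204 + 12*T (Q(T) = 6*(((6 - 2*(-14)) + T) + T) = 6*(((6 + 28) + T) + T) = 6*((34 + T) + T) = 6*(34 + 2*T) = 204 + 12*T)
Q(u(-25))/(1/(-548967 - 399062)) = (204 + 12*(-25*(1 + 2*(-25))))/(1/(-548967 - 399062)) = (204 + 12*(-25*(1 - 50)))/(1/(-948029)) = (204 + 12*(-25*(-49)))/(-1/948029) = (204 + 12*1225)*(-948029) = (204 + 14700)*(-948029) = 14904*(-948029) = -14129424216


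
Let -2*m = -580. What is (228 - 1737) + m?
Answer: -1219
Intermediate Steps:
m = 290 (m = -½*(-580) = 290)
(228 - 1737) + m = (228 - 1737) + 290 = -1509 + 290 = -1219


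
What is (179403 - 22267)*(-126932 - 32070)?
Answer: -24984938272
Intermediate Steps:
(179403 - 22267)*(-126932 - 32070) = 157136*(-159002) = -24984938272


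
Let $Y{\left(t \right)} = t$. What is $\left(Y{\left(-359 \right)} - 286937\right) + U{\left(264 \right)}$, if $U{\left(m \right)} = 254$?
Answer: $-287042$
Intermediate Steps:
$\left(Y{\left(-359 \right)} - 286937\right) + U{\left(264 \right)} = \left(-359 - 286937\right) + 254 = -287296 + 254 = -287042$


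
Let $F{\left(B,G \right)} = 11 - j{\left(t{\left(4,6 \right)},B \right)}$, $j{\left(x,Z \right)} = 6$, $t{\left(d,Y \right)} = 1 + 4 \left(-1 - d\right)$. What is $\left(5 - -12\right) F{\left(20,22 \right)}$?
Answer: $85$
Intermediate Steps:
$t{\left(d,Y \right)} = -3 - 4 d$ ($t{\left(d,Y \right)} = 1 - \left(4 + 4 d\right) = -3 - 4 d$)
$F{\left(B,G \right)} = 5$ ($F{\left(B,G \right)} = 11 - 6 = 5$)
$\left(5 - -12\right) F{\left(20,22 \right)} = \left(5 - -12\right) 5 = \left(5 + 12\right) 5 = 17 \cdot 5 = 85$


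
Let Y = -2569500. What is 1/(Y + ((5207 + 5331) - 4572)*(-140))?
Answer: -1/3404740 ≈ -2.9371e-7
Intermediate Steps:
1/(Y + ((5207 + 5331) - 4572)*(-140)) = 1/(-2569500 + ((5207 + 5331) - 4572)*(-140)) = 1/(-2569500 + (10538 - 4572)*(-140)) = 1/(-2569500 + 5966*(-140)) = 1/(-2569500 - 835240) = 1/(-3404740) = -1/3404740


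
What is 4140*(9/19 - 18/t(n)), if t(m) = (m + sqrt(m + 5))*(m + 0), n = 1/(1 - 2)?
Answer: 1453140/19 ≈ 76481.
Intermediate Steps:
n = -1 (n = 1/(-1) = -1)
t(m) = m*(m + sqrt(5 + m)) (t(m) = (m + sqrt(5 + m))*m = m*(m + sqrt(5 + m)))
4140*(9/19 - 18/t(n)) = 4140*(9/19 - 18*(-1/(-1 + sqrt(5 - 1)))) = 4140*(9*(1/19) - 18*(-1/(-1 + sqrt(4)))) = 4140*(9/19 - 18*(-1/(-1 + 2))) = 4140*(9/19 - 18/((-1*1))) = 4140*(9/19 - 18/(-1)) = 4140*(9/19 - 18*(-1)) = 4140*(9/19 + 18) = 4140*(351/19) = 1453140/19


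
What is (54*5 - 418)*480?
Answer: -71040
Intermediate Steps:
(54*5 - 418)*480 = (270 - 418)*480 = -148*480 = -71040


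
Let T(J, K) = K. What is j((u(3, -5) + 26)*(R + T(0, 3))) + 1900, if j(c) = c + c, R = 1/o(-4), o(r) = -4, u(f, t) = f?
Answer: 4119/2 ≈ 2059.5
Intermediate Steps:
R = -1/4 (R = 1/(-4) = -1/4 ≈ -0.25000)
j(c) = 2*c
j((u(3, -5) + 26)*(R + T(0, 3))) + 1900 = 2*((3 + 26)*(-1/4 + 3)) + 1900 = 2*(29*(11/4)) + 1900 = 2*(319/4) + 1900 = 319/2 + 1900 = 4119/2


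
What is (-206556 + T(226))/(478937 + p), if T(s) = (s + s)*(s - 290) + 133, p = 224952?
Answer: -235351/703889 ≈ -0.33436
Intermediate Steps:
T(s) = 133 + 2*s*(-290 + s) (T(s) = (2*s)*(-290 + s) + 133 = 2*s*(-290 + s) + 133 = 133 + 2*s*(-290 + s))
(-206556 + T(226))/(478937 + p) = (-206556 + (133 - 580*226 + 2*226²))/(478937 + 224952) = (-206556 + (133 - 131080 + 2*51076))/703889 = (-206556 + (133 - 131080 + 102152))*(1/703889) = (-206556 - 28795)*(1/703889) = -235351*1/703889 = -235351/703889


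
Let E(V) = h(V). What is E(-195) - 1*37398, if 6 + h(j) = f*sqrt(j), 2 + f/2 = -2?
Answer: -37404 - 8*I*sqrt(195) ≈ -37404.0 - 111.71*I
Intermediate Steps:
f = -8 (f = -4 + 2*(-2) = -4 - 4 = -8)
h(j) = -6 - 8*sqrt(j)
E(V) = -6 - 8*sqrt(V)
E(-195) - 1*37398 = (-6 - 8*I*sqrt(195)) - 1*37398 = (-6 - 8*I*sqrt(195)) - 37398 = -37404 - 8*I*sqrt(195)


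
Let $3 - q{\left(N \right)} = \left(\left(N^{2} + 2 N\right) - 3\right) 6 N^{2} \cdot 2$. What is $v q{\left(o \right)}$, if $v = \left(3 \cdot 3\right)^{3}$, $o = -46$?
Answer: $-37410259941$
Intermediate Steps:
$q{\left(N \right)} = 3 - 12 N^{2} \left(-3 + N^{2} + 2 N\right)$ ($q{\left(N \right)} = 3 - \left(\left(N^{2} + 2 N\right) - 3\right) 6 N^{2} \cdot 2 = 3 - \left(-3 + N^{2} + 2 N\right) 6 N^{2} \cdot 2 = 3 - 6 N^{2} \left(-3 + N^{2} + 2 N\right) 2 = 3 - 12 N^{2} \left(-3 + N^{2} + 2 N\right)$)
$v = 729$ ($v = 9^{3} = 729$)
$v q{\left(o \right)} = 729 \left(3 - 24 \left(-46\right)^{3} - 12 \left(-46\right)^{4} + 36 \left(-46\right)^{2}\right) = 729 \left(3 - -2336064 - 53729472 + 36 \cdot 2116\right) = 729 \left(3 + 2336064 - 53729472 + 76176\right) = 729 \left(-51317229\right) = -37410259941$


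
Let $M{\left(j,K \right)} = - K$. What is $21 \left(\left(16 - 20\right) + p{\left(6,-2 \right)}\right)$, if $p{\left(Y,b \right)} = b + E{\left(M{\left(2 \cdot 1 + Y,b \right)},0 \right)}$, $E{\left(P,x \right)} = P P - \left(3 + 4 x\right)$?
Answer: $-105$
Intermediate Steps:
$E{\left(P,x \right)} = -3 + P^{2} - 4 x$ ($E{\left(P,x \right)} = P^{2} - \left(3 + 4 x\right) = -3 + P^{2} - 4 x$)
$p{\left(Y,b \right)} = -3 + b + b^{2}$ ($p{\left(Y,b \right)} = b - \left(3 - \left(- b\right)^{2}\right) = b + \left(-3 + b^{2} + 0\right) = b + \left(-3 + b^{2}\right) = -3 + b + b^{2}$)
$21 \left(\left(16 - 20\right) + p{\left(6,-2 \right)}\right) = 21 \left(\left(16 - 20\right) - \left(5 - 4\right)\right) = 21 \left(-4 - 1\right) = 21 \left(-5\right) = -105$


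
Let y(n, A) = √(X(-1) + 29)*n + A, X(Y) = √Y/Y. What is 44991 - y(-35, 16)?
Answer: 44975 + 35*√(29 - I) ≈ 45164.0 - 3.2492*I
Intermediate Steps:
X(Y) = Y^(-½)
y(n, A) = A + n*√(29 - I) (y(n, A) = √((-1)^(-½) + 29)*n + A = √(-I + 29)*n + A = √(29 - I)*n + A = n*√(29 - I) + A = A + n*√(29 - I))
44991 - y(-35, 16) = 44991 - (16 - 35*√(29 - I)) = 44991 + (-16 + 35*√(29 - I)) = 44975 + 35*√(29 - I)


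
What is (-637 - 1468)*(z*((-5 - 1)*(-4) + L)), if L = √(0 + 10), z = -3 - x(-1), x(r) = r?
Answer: 101040 + 4210*√10 ≈ 1.1435e+5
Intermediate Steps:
z = -2 (z = -3 - 1*(-1) = -3 + 1 = -2)
L = √10 ≈ 3.1623
(-637 - 1468)*(z*((-5 - 1)*(-4) + L)) = (-637 - 1468)*(-2*((-5 - 1)*(-4) + √10)) = -(-4210)*(-6*(-4) + √10) = -(-4210)*(24 + √10) = -2105*(-48 - 2*√10) = 101040 + 4210*√10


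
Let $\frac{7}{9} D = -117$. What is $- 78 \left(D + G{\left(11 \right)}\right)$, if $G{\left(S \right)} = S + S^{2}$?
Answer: $\frac{10062}{7} \approx 1437.4$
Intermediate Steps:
$D = - \frac{1053}{7}$ ($D = \frac{9}{7} \left(-117\right) = - \frac{1053}{7} \approx -150.43$)
$- 78 \left(D + G{\left(11 \right)}\right) = - 78 \left(- \frac{1053}{7} + 11 \left(1 + 11\right)\right) = - 78 \left(- \frac{1053}{7} + 11 \cdot 12\right) = - 78 \left(- \frac{1053}{7} + 132\right) = \left(-78\right) \left(- \frac{129}{7}\right) = \frac{10062}{7}$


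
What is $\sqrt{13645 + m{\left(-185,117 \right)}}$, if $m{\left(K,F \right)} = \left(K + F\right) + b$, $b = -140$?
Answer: $3 \sqrt{1493} \approx 115.92$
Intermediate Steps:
$m{\left(K,F \right)} = -140 + F + K$ ($m{\left(K,F \right)} = \left(K + F\right) - 140 = \left(F + K\right) - 140 = -140 + F + K$)
$\sqrt{13645 + m{\left(-185,117 \right)}} = \sqrt{13645 - 208} = \sqrt{13437} = 3 \sqrt{1493}$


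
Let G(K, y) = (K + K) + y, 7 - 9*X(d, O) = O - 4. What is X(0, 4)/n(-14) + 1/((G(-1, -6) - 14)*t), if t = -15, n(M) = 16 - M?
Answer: 43/1485 ≈ 0.028956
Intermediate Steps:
X(d, O) = 11/9 - O/9 (X(d, O) = 7/9 - (O - 4)/9 = 7/9 - (-4 + O)/9 = 7/9 + (4/9 - O/9) = 11/9 - O/9)
G(K, y) = y + 2*K (G(K, y) = 2*K + y = y + 2*K)
X(0, 4)/n(-14) + 1/((G(-1, -6) - 14)*t) = (11/9 - 1/9*4)/(16 - 1*(-14)) + 1/(((-6 + 2*(-1)) - 14)*(-15)) = (11/9 - 4/9)/(16 + 14) - 1/15/((-6 - 2) - 14) = (7/9)/30 - 1/15/(-8 - 14) = (7/9)*(1/30) - 1/15/(-22) = 7/270 - 1/22*(-1/15) = 7/270 + 1/330 = 43/1485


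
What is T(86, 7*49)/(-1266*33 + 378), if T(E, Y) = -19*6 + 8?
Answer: 53/20700 ≈ 0.0025604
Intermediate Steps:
T(E, Y) = -106 (T(E, Y) = -114 + 8 = -106)
T(86, 7*49)/(-1266*33 + 378) = -106/(-1266*33 + 378) = -106/(-41778 + 378) = -106/(-41400) = -106*(-1/41400) = 53/20700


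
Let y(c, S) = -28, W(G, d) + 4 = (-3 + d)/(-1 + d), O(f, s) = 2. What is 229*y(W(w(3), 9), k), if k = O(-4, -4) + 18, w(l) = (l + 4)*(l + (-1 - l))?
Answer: -6412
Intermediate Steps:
w(l) = -4 - l (w(l) = (4 + l)*(-1) = -4 - l)
W(G, d) = -4 + (-3 + d)/(-1 + d)
k = 20 (k = 2 + 18 = 20)
229*y(W(w(3), 9), k) = 229*(-28) = -6412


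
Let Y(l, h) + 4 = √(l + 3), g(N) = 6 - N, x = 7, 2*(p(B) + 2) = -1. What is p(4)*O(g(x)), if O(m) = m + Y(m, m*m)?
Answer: 25/2 - 5*√2/2 ≈ 8.9645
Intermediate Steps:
p(B) = -5/2 (p(B) = -2 + (½)*(-1) = -2 - ½ = -5/2)
Y(l, h) = -4 + √(3 + l) (Y(l, h) = -4 + √(l + 3) = -4 + √(3 + l))
O(m) = -4 + m + √(3 + m) (O(m) = m + (-4 + √(3 + m)) = -4 + m + √(3 + m))
p(4)*O(g(x)) = -5*(-4 + (6 - 1*7) + √(3 + (6 - 1*7)))/2 = -5*(-4 + (6 - 7) + √(3 + (6 - 7)))/2 = -5*(-4 - 1 + √(3 - 1))/2 = -5*(-4 - 1 + √2)/2 = -5*(-5 + √2)/2 = 25/2 - 5*√2/2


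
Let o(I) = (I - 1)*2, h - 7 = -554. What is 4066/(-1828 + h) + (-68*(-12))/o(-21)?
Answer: -27854/1375 ≈ -20.257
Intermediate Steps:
h = -547 (h = 7 - 554 = -547)
o(I) = -2 + 2*I (o(I) = (-1 + I)*2 = -2 + 2*I)
4066/(-1828 + h) + (-68*(-12))/o(-21) = 4066/(-1828 - 547) + (-68*(-12))/(-2 + 2*(-21)) = 4066/(-2375) + 816/(-2 - 42) = 4066*(-1/2375) + 816/(-44) = -214/125 + 816*(-1/44) = -214/125 - 204/11 = -27854/1375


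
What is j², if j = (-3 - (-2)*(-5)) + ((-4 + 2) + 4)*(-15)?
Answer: 1849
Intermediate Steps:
j = -43 (j = (-3 - 2*5) + (-2 + 4)*(-15) = (-3 - 10) + 2*(-15) = -13 - 30 = -43)
j² = (-43)² = 1849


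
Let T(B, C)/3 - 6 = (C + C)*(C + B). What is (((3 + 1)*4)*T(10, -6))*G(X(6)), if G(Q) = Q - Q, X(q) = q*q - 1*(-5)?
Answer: 0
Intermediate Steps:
T(B, C) = 18 + 6*C*(B + C) (T(B, C) = 18 + 3*((C + C)*(C + B)) = 18 + 3*((2*C)*(B + C)) = 18 + 3*(2*C*(B + C)) = 18 + 6*C*(B + C))
X(q) = 5 + q**2 (X(q) = q**2 + 5 = 5 + q**2)
G(Q) = 0
(((3 + 1)*4)*T(10, -6))*G(X(6)) = (((3 + 1)*4)*(18 + 6*(-6)**2 + 6*10*(-6)))*0 = ((4*4)*(18 + 6*36 - 360))*0 = (16*(18 + 216 - 360))*0 = (16*(-126))*0 = -2016*0 = 0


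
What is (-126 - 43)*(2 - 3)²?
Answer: -169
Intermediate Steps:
(-126 - 43)*(2 - 3)² = -169*(-1)² = -169*1 = -169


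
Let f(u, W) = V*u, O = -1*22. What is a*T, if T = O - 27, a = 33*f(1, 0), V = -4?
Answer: 6468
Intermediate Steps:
O = -22
f(u, W) = -4*u
a = -132 (a = 33*(-4*1) = 33*(-4) = -132)
T = -49 (T = -22 - 27 = -49)
a*T = -132*(-49) = 6468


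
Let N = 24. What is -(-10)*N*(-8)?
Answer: -1920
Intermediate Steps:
-(-10)*N*(-8) = -(-10)*24*(-8) = -10*(-24)*(-8) = 240*(-8) = -1920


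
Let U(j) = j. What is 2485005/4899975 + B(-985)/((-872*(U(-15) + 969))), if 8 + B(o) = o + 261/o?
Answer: 907124942573/1784483087448 ≈ 0.50834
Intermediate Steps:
B(o) = -8 + o + 261/o (B(o) = -8 + (o + 261/o) = -8 + o + 261/o)
2485005/4899975 + B(-985)/((-872*(U(-15) + 969))) = 2485005/4899975 + (-8 - 985 + 261/(-985))/((-872*(-15 + 969))) = 2485005*(1/4899975) + (-8 - 985 + 261*(-1/985))/((-872*954)) = 165667/326665 + (-8 - 985 - 261/985)/(-831888) = 165667/326665 - 978366/985*(-1/831888) = 165667/326665 + 163061/136568280 = 907124942573/1784483087448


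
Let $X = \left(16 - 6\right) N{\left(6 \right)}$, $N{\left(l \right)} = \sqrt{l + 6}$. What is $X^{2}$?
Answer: $1200$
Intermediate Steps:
$N{\left(l \right)} = \sqrt{6 + l}$
$X = 20 \sqrt{3}$ ($X = \left(16 - 6\right) \sqrt{6 + 6} = 10 \sqrt{12} = 10 \cdot 2 \sqrt{3} = 20 \sqrt{3} \approx 34.641$)
$X^{2} = \left(20 \sqrt{3}\right)^{2} = 1200$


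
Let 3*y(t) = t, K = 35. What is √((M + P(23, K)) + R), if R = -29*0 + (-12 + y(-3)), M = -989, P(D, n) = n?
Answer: I*√967 ≈ 31.097*I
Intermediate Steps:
y(t) = t/3
R = -13 (R = -29*0 + (-12 + (⅓)*(-3)) = 0 + (-12 - 1) = 0 - 13 = -13)
√((M + P(23, K)) + R) = √((-989 + 35) - 13) = √(-954 - 13) = √(-967) = I*√967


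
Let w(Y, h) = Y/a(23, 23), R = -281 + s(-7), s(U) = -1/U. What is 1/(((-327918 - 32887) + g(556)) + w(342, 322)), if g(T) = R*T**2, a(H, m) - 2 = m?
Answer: -175/15257172881 ≈ -1.1470e-8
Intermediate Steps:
a(H, m) = 2 + m
R = -1966/7 (R = -281 - 1/(-7) = -281 - 1*(-1/7) = -281 + 1/7 = -1966/7 ≈ -280.86)
g(T) = -1966*T**2/7
w(Y, h) = Y/25 (w(Y, h) = Y/(2 + 23) = Y/25)
1/(((-327918 - 32887) + g(556)) + w(342, 322)) = 1/(((-327918 - 32887) - 1966/7*556**2) + (1/25)*342) = 1/((-360805 - 1966/7*309136) + 342/25) = 1/((-360805 - 607761376/7) + 342/25) = 1/(-610287011/7 + 342/25) = 1/(-15257172881/175) = -175/15257172881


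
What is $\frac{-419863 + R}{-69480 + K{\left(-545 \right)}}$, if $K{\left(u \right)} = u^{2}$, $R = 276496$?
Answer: $- \frac{143367}{227545} \approx -0.63006$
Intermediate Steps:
$\frac{-419863 + R}{-69480 + K{\left(-545 \right)}} = \frac{-419863 + 276496}{-69480 + \left(-545\right)^{2}} = - \frac{143367}{-69480 + 297025} = - \frac{143367}{227545}$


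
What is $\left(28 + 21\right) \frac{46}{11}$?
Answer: $\frac{2254}{11} \approx 204.91$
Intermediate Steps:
$\left(28 + 21\right) \frac{46}{11} = 49 \cdot 46 \cdot \frac{1}{11} = 49 \cdot \frac{46}{11} = \frac{2254}{11}$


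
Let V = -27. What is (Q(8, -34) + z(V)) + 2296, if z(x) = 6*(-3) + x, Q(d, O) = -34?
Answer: 2217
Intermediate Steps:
z(x) = -18 + x
(Q(8, -34) + z(V)) + 2296 = (-34 + (-18 - 27)) + 2296 = (-34 - 45) + 2296 = -79 + 2296 = 2217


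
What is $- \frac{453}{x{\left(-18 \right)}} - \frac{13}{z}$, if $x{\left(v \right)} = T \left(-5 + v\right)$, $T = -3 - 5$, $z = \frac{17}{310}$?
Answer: $- \frac{749221}{3128} \approx -239.52$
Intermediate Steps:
$z = \frac{17}{310}$ ($z = 17 \cdot \frac{1}{310} = \frac{17}{310} \approx 0.054839$)
$T = -8$
$x{\left(v \right)} = 40 - 8 v$ ($x{\left(v \right)} = - 8 \left(-5 + v\right) = 40 - 8 v$)
$- \frac{453}{x{\left(-18 \right)}} - \frac{13}{z} = - \frac{453}{40 - -144} - \frac{13}{\frac{17}{310}} = - \frac{453}{40 + 144} - \frac{4030}{17} = - \frac{453}{184} - \frac{4030}{17} = - \frac{749221}{3128}$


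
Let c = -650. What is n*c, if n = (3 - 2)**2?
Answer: -650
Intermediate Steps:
n = 1 (n = 1**2 = 1)
n*c = 1*(-650) = -650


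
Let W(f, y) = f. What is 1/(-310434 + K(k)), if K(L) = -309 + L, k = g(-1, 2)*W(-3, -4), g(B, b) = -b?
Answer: -1/310737 ≈ -3.2182e-6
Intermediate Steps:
k = 6 (k = -1*2*(-3) = -2*(-3) = 6)
1/(-310434 + K(k)) = 1/(-310434 + (-309 + 6)) = 1/(-310434 - 303) = 1/(-310737) = -1/310737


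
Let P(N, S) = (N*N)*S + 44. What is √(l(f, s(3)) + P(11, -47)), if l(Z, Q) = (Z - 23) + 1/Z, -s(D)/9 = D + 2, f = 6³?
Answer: I*√7063194/36 ≈ 73.824*I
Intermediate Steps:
f = 216
s(D) = -18 - 9*D (s(D) = -9*(D + 2) = -9*(2 + D) = -18 - 9*D)
P(N, S) = 44 + S*N² (P(N, S) = N²*S + 44 = S*N² + 44 = 44 + S*N²)
l(Z, Q) = -23 + Z + 1/Z (l(Z, Q) = (-23 + Z) + 1/Z = -23 + Z + 1/Z)
√(l(f, s(3)) + P(11, -47)) = √((-23 + 216 + 1/216) + (44 - 47*11²)) = √((-23 + 216 + 1/216) + (44 - 47*121)) = √(41689/216 + (44 - 5687)) = √(41689/216 - 5643) = √(-1177199/216) = I*√7063194/36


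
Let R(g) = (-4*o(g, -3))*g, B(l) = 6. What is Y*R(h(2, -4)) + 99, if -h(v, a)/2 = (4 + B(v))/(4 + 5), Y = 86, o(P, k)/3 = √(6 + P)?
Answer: 99 + 6880*√34/9 ≈ 4556.4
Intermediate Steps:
o(P, k) = 3*√(6 + P)
h(v, a) = -20/9 (h(v, a) = -2*(4 + 6)/(4 + 5) = -20/9)
R(g) = -12*g*√(6 + g) (R(g) = (-12*√(6 + g))*g = -12*g*√(6 + g))
Y*R(h(2, -4)) + 99 = 86*(-12*(-20/9)*√(6 - 20/9)) + 99 = 86*(-12*(-20/9)*√(34/9)) + 99 = 86*(-12*(-20/9)*√34/3) + 99 = 86*(80*√34/9) + 99 = 6880*√34/9 + 99 = 99 + 6880*√34/9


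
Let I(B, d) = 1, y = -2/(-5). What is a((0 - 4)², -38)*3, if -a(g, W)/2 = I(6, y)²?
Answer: -6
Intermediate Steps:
y = ⅖ (y = -2*(-⅕) = ⅖ ≈ 0.40000)
a(g, W) = -2 (a(g, W) = -2*1² = -2*1 = -2)
a((0 - 4)², -38)*3 = -2*3 = -6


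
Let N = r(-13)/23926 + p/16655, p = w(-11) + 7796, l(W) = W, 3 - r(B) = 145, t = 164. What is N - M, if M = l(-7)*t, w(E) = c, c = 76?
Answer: 228824832451/199243765 ≈ 1148.5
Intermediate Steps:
w(E) = 76
r(B) = -142 (r(B) = 3 - 1*145 = 3 - 145 = -142)
p = 7872 (p = 76 + 7796 = 7872)
N = 92990231/199243765 (N = -142/23926 + 7872/16655 = -142*1/23926 + 7872*(1/16655) = -71/11963 + 7872/16655 = 92990231/199243765 ≈ 0.46672)
M = -1148 (M = -7*164 = -1148)
N - M = 92990231/199243765 - 1*(-1148) = 92990231/199243765 + 1148 = 228824832451/199243765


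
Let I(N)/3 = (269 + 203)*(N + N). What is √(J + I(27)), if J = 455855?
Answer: √532319 ≈ 729.60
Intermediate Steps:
I(N) = 2832*N (I(N) = 3*((269 + 203)*(N + N)) = 3*(472*(2*N)) = 3*(944*N) = 2832*N)
√(J + I(27)) = √(455855 + 2832*27) = √(455855 + 76464) = √532319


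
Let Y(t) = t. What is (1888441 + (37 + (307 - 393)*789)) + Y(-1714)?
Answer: 1818910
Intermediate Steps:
(1888441 + (37 + (307 - 393)*789)) + Y(-1714) = (1888441 + (37 + (307 - 393)*789)) - 1714 = (1888441 + (37 - 86*789)) - 1714 = (1888441 + (37 - 67854)) - 1714 = (1888441 - 67817) - 1714 = 1820624 - 1714 = 1818910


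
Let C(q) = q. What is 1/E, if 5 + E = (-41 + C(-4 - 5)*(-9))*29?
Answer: 1/1155 ≈ 0.00086580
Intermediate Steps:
E = 1155 (E = -5 + (-41 + (-4 - 5)*(-9))*29 = -5 + (-41 - 9*(-9))*29 = -5 + (-41 + 81)*29 = -5 + 40*29 = -5 + 1160 = 1155)
1/E = 1/1155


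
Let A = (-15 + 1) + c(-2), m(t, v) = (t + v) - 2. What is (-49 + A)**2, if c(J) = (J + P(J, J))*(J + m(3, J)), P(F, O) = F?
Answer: 2601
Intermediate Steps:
m(t, v) = -2 + t + v
c(J) = 2*J*(1 + 2*J) (c(J) = (J + J)*(J + (-2 + 3 + J)) = (2*J)*(J + (1 + J)) = (2*J)*(1 + 2*J) = 2*J*(1 + 2*J))
A = -2 (A = (-15 + 1) + 2*(-2)*(1 + 2*(-2)) = -14 + 2*(-2)*(1 - 4) = -14 + 2*(-2)*(-3) = -14 + 12 = -2)
(-49 + A)**2 = (-49 - 2)**2 = (-51)**2 = 2601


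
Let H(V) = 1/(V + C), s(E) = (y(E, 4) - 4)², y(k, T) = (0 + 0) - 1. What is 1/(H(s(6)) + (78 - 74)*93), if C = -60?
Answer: 35/13019 ≈ 0.0026884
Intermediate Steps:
y(k, T) = -1 (y(k, T) = 0 - 1 = -1)
s(E) = 25 (s(E) = (-1 - 4)² = (-5)² = 25)
H(V) = 1/(-60 + V) (H(V) = 1/(V - 60) = 1/(-60 + V))
1/(H(s(6)) + (78 - 74)*93) = 1/(1/(-60 + 25) + (78 - 74)*93) = 1/(1/(-35) + 4*93) = 1/(-1/35 + 372) = 1/(13019/35) = 35/13019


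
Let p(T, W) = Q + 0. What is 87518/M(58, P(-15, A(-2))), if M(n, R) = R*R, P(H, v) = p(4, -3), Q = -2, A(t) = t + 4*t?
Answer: 43759/2 ≈ 21880.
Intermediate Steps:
A(t) = 5*t
p(T, W) = -2 (p(T, W) = -2 + 0 = -2)
P(H, v) = -2
M(n, R) = R**2
87518/M(58, P(-15, A(-2))) = 87518/((-2)**2) = 87518/4 = 87518*(1/4) = 43759/2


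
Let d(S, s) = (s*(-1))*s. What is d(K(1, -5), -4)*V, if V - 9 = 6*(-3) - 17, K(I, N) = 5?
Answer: 416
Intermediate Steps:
d(S, s) = -s² (d(S, s) = (-s)*s = -s²)
V = -26 (V = 9 + (6*(-3) - 17) = 9 + (-18 - 17) = 9 - 35 = -26)
d(K(1, -5), -4)*V = -1*(-4)²*(-26) = -1*16*(-26) = -16*(-26) = 416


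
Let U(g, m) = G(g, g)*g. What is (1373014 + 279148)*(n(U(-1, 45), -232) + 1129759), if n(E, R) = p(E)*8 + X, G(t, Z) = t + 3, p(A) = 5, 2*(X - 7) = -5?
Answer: 1866618410167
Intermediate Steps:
X = 9/2 (X = 7 + (½)*(-5) = 7 - 5/2 = 9/2 ≈ 4.5000)
G(t, Z) = 3 + t
U(g, m) = g*(3 + g) (U(g, m) = (3 + g)*g = g*(3 + g))
n(E, R) = 89/2 (n(E, R) = 5*8 + 9/2 = 40 + 9/2 = 89/2)
(1373014 + 279148)*(n(U(-1, 45), -232) + 1129759) = (1373014 + 279148)*(89/2 + 1129759) = 1652162*(2259607/2) = 1866618410167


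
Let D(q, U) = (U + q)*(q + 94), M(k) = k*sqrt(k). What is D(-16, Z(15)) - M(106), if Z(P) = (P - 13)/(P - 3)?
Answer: -1235 - 106*sqrt(106) ≈ -2326.3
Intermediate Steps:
Z(P) = (-13 + P)/(-3 + P)
M(k) = k**(3/2)
D(q, U) = (94 + q)*(U + q) (D(q, U) = (U + q)*(94 + q) = (94 + q)*(U + q))
D(-16, Z(15)) - M(106) = ((-16)**2 + 94*((-13 + 15)/(-3 + 15)) + 94*(-16) + ((-13 + 15)/(-3 + 15))*(-16)) - 106**(3/2) = (256 + 94*(2/12) - 1504 + (2/12)*(-16)) - 106*sqrt(106) = (256 + 94*((1/12)*2) - 1504 + ((1/12)*2)*(-16)) - 106*sqrt(106) = (256 + 94*(1/6) - 1504 + (1/6)*(-16)) - 106*sqrt(106) = (256 + 47/3 - 1504 - 8/3) - 106*sqrt(106) = -1235 - 106*sqrt(106)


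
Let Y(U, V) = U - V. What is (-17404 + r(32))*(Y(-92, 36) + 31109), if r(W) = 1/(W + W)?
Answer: -34508341755/64 ≈ -5.3919e+8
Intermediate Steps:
r(W) = 1/(2*W)
(-17404 + r(32))*(Y(-92, 36) + 31109) = (-17404 + (1/2)/32)*((-92 - 1*36) + 31109) = (-17404 + (1/2)*(1/32))*((-92 - 36) + 31109) = (-17404 + 1/64)*(-128 + 31109) = -1113855/64*30981 = -34508341755/64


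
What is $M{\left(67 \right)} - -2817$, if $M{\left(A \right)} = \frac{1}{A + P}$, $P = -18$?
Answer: $\frac{138034}{49} \approx 2817.0$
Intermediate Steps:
$M{\left(A \right)} = \frac{1}{-18 + A}$ ($M{\left(A \right)} = \frac{1}{A - 18} = \frac{1}{-18 + A}$)
$M{\left(67 \right)} - -2817 = \frac{1}{-18 + 67} - -2817 = \frac{1}{49} + 2817 = \frac{138034}{49}$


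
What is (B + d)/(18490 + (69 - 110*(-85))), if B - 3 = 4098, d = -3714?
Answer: 43/3101 ≈ 0.013866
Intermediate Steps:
B = 4101 (B = 3 + 4098 = 4101)
(B + d)/(18490 + (69 - 110*(-85))) = (4101 - 3714)/(18490 + (69 - 110*(-85))) = 387/(18490 + (69 + 9350)) = 387/(18490 + 9419) = 387/27909 = 387*(1/27909) = 43/3101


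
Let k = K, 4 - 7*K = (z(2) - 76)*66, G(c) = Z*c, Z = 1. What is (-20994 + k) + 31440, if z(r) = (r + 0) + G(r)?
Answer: 77878/7 ≈ 11125.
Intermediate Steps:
G(c) = c (G(c) = 1*c = c)
z(r) = 2*r (z(r) = (r + 0) + r = r + r = 2*r)
K = 4756/7 (K = 4/7 - (2*2 - 76)*66/7 = 4/7 - (4 - 76)*66/7 = 4/7 - (-72)*66/7 = 4/7 - ⅐*(-4752) = 4/7 + 4752/7 = 4756/7 ≈ 679.43)
k = 4756/7 ≈ 679.43
(-20994 + k) + 31440 = (-20994 + 4756/7) + 31440 = -142202/7 + 31440 = 77878/7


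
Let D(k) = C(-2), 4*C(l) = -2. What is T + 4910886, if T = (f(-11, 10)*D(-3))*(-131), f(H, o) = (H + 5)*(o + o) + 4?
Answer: 4903288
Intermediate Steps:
C(l) = -1/2 (C(l) = (1/4)*(-2) = -1/2)
D(k) = -1/2
f(H, o) = 4 + 2*o*(5 + H) (f(H, o) = (5 + H)*(2*o) + 4 = 2*o*(5 + H) + 4 = 4 + 2*o*(5 + H))
T = -7598 (T = ((4 + 10*10 + 2*(-11)*10)*(-1/2))*(-131) = ((4 + 100 - 220)*(-1/2))*(-131) = -116*(-1/2)*(-131) = 58*(-131) = -7598)
T + 4910886 = -7598 + 4910886 = 4903288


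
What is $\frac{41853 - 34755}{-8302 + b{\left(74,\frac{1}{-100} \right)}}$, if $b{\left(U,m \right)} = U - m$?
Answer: $- \frac{709800}{822799} \approx -0.86267$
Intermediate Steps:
$\frac{41853 - 34755}{-8302 + b{\left(74,\frac{1}{-100} \right)}} = \frac{41853 - 34755}{-8302 + \left(74 - \frac{1}{-100}\right)} = \frac{7098}{-8302 + \left(74 - - \frac{1}{100}\right)} = \frac{7098}{-8302 + \left(74 + \frac{1}{100}\right)} = \frac{7098}{-8302 + \frac{7401}{100}} = \frac{7098}{- \frac{822799}{100}} = 7098 \left(- \frac{100}{822799}\right) = - \frac{709800}{822799}$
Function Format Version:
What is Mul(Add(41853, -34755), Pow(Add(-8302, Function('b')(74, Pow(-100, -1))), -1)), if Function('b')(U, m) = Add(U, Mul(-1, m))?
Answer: Rational(-709800, 822799) ≈ -0.86267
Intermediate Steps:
Mul(Add(41853, -34755), Pow(Add(-8302, Function('b')(74, Pow(-100, -1))), -1)) = Mul(Add(41853, -34755), Pow(Add(-8302, Add(74, Mul(-1, Pow(-100, -1)))), -1)) = Mul(7098, Pow(Add(-8302, Add(74, Mul(-1, Rational(-1, 100)))), -1)) = Mul(7098, Pow(Add(-8302, Add(74, Rational(1, 100))), -1)) = Mul(7098, Pow(Add(-8302, Rational(7401, 100)), -1)) = Mul(7098, Pow(Rational(-822799, 100), -1)) = Mul(7098, Rational(-100, 822799)) = Rational(-709800, 822799)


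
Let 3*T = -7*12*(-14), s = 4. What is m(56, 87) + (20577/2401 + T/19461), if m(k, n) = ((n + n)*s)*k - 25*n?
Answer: 1719959800850/46725861 ≈ 36810.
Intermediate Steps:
T = 392 (T = (-7*12*(-14))/3 = (-84*(-14))/3 = (1/3)*1176 = 392)
m(k, n) = -25*n + 8*k*n (m(k, n) = ((n + n)*4)*k - 25*n = ((2*n)*4)*k - 25*n = (8*n)*k - 25*n = 8*k*n - 25*n = -25*n + 8*k*n)
m(56, 87) + (20577/2401 + T/19461) = 87*(-25 + 8*56) + (20577/2401 + 392/19461) = 87*(-25 + 448) + (20577*(1/2401) + 392*(1/19461)) = 87*423 + (20577/2401 + 392/19461) = 36801 + 401390189/46725861 = 1719959800850/46725861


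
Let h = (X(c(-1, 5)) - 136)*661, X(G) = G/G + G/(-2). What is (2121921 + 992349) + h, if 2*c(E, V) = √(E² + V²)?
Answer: 3025035 - 661*√26/4 ≈ 3.0242e+6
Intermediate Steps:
c(E, V) = √(E² + V²)/2
X(G) = 1 - G/2 (X(G) = 1 + G*(-½) = 1 - G/2)
h = -89235 - 661*√26/4 (h = ((1 - √((-1)² + 5²)/4) - 136)*661 = ((1 - √(1 + 25)/4) - 136)*661 = ((1 - √26/4) - 136)*661 = (-135 - √26/4)*661 = -89235 - 661*√26/4 ≈ -90078.)
(2121921 + 992349) + h = (2121921 + 992349) + (-89235 - 661*√26/4) = 3114270 + (-89235 - 661*√26/4) = 3025035 - 661*√26/4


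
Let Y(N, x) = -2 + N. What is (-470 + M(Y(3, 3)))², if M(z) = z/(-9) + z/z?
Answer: 17825284/81 ≈ 2.2007e+5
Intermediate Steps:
M(z) = 1 - z/9 (M(z) = z*(-⅑) + 1 = -z/9 + 1 = 1 - z/9)
(-470 + M(Y(3, 3)))² = (-470 + (1 - (-2 + 3)/9))² = (-470 + (1 - ⅑*1))² = (-470 + (1 - ⅑))² = (-470 + 8/9)² = (-4222/9)² = 17825284/81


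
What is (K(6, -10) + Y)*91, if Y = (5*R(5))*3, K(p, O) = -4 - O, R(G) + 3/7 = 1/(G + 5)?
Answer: 195/2 ≈ 97.500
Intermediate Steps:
R(G) = -3/7 + 1/(5 + G) (R(G) = -3/7 + 1/(G + 5) = -3/7 + 1/(5 + G))
Y = -69/14 (Y = (5*((-8 - 3*5)/(7*(5 + 5))))*3 = (5*((⅐)*(-8 - 15)/10))*3 = (5*((⅐)*(⅒)*(-23)))*3 = (5*(-23/70))*3 = -23/14*3 = -69/14 ≈ -4.9286)
(K(6, -10) + Y)*91 = ((-4 - 1*(-10)) - 69/14)*91 = ((-4 + 10) - 69/14)*91 = (6 - 69/14)*91 = (15/14)*91 = 195/2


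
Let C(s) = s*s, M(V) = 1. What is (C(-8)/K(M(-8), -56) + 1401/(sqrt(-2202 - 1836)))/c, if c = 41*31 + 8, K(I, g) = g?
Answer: -8/8953 - 467*I*sqrt(4038)/1721534 ≈ -0.00089356 - 0.017238*I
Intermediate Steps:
C(s) = s**2
c = 1279 (c = 1271 + 8 = 1279)
(C(-8)/K(M(-8), -56) + 1401/(sqrt(-2202 - 1836)))/c = ((-8)**2/(-56) + 1401/(sqrt(-2202 - 1836)))/1279 = (64*(-1/56) + 1401/(sqrt(-4038)))*(1/1279) = (-8/7 + 1401/((I*sqrt(4038))))*(1/1279) = (-8/7 + 1401*(-I*sqrt(4038)/4038))*(1/1279) = (-8/7 - 467*I*sqrt(4038)/1346)*(1/1279) = -8/8953 - 467*I*sqrt(4038)/1721534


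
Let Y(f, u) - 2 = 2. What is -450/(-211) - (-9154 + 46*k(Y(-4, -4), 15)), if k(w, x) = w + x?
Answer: 1747530/211 ≈ 8282.1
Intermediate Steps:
Y(f, u) = 4 (Y(f, u) = 2 + 2 = 4)
-450/(-211) - (-9154 + 46*k(Y(-4, -4), 15)) = -450/(-211) - 46/(1/(-199 + (4 + 15))) = -450*(-1/211) - 46/(1/(-199 + 19)) = 450/211 - 46/(1/(-180)) = 450/211 - 46/(-1/180) = 450/211 - 46*(-180) = 450/211 + 8280 = 1747530/211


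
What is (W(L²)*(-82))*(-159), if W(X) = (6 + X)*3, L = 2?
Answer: 391140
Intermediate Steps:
W(X) = 18 + 3*X
(W(L²)*(-82))*(-159) = ((18 + 3*2²)*(-82))*(-159) = ((18 + 3*4)*(-82))*(-159) = ((18 + 12)*(-82))*(-159) = (30*(-82))*(-159) = -2460*(-159) = 391140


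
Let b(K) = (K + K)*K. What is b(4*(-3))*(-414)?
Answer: -119232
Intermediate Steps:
b(K) = 2*K² (b(K) = (2*K)*K = 2*K²)
b(4*(-3))*(-414) = (2*(4*(-3))²)*(-414) = (2*(-12)²)*(-414) = (2*144)*(-414) = 288*(-414) = -119232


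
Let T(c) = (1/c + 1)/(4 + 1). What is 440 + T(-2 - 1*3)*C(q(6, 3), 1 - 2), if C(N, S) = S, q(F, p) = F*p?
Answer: 10996/25 ≈ 439.84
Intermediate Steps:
T(c) = ⅕ + 1/(5*c) (T(c) = (1 + 1/c)/5 = (1 + 1/c)*(⅕) = ⅕ + 1/(5*c))
440 + T(-2 - 1*3)*C(q(6, 3), 1 - 2) = 440 + ((1 + (-2 - 1*3))/(5*(-2 - 1*3)))*(1 - 2) = 440 + ((1 + (-2 - 3))/(5*(-2 - 3)))*(-1) = 440 + ((⅕)*(1 - 5)/(-5))*(-1) = 440 + ((⅕)*(-⅕)*(-4))*(-1) = 440 + (4/25)*(-1) = 440 - 4/25 = 10996/25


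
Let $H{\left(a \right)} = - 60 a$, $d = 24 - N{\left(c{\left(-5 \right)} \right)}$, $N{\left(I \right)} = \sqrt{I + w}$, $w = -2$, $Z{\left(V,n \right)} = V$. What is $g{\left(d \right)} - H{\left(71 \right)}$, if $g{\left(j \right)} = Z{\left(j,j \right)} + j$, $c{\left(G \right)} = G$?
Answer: $4308 - 2 i \sqrt{7} \approx 4308.0 - 5.2915 i$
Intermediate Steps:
$N{\left(I \right)} = \sqrt{-2 + I}$ ($N{\left(I \right)} = \sqrt{I - 2} = \sqrt{-2 + I}$)
$d = 24 - i \sqrt{7}$ ($d = 24 - \sqrt{-2 - 5} = 24 - \sqrt{-7} = 24 - i \sqrt{7} \approx 24.0 - 2.6458 i$)
$g{\left(j \right)} = 2 j$ ($g{\left(j \right)} = j + j = 2 j$)
$g{\left(d \right)} - H{\left(71 \right)} = 2 \left(24 - i \sqrt{7}\right) - \left(-60\right) 71 = \left(48 - 2 i \sqrt{7}\right) - -4260 = \left(48 - 2 i \sqrt{7}\right) + 4260 = 4308 - 2 i \sqrt{7}$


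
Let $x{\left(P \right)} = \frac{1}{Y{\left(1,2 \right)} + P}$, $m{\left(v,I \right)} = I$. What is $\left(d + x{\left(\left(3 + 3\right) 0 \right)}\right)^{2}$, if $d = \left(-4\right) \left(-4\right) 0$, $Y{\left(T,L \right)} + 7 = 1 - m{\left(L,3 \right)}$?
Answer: $\frac{1}{81} \approx 0.012346$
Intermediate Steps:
$Y{\left(T,L \right)} = -9$ ($Y{\left(T,L \right)} = -7 + \left(1 - 3\right) = -7 - 2 = -9$)
$d = 0$ ($d = 16 \cdot 0 = 0$)
$x{\left(P \right)} = \frac{1}{-9 + P}$
$\left(d + x{\left(\left(3 + 3\right) 0 \right)}\right)^{2} = \left(0 + \frac{1}{-9 + \left(3 + 3\right) 0}\right)^{2} = \left(0 + \frac{1}{-9 + 6 \cdot 0}\right)^{2} = \left(0 + \frac{1}{-9 + 0}\right)^{2} = \left(0 + \frac{1}{-9}\right)^{2} = \left(0 - \frac{1}{9}\right)^{2} = \left(- \frac{1}{9}\right)^{2} = \frac{1}{81}$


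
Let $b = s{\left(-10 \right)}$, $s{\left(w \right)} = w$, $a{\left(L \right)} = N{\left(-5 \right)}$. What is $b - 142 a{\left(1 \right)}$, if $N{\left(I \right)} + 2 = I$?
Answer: $984$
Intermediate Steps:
$N{\left(I \right)} = -2 + I$
$a{\left(L \right)} = -7$ ($a{\left(L \right)} = -2 - 5 = -7$)
$b = -10$
$b - 142 a{\left(1 \right)} = -10 - -994 = -10 + 994 = 984$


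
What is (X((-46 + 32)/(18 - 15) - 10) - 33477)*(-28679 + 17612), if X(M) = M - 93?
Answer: 371681506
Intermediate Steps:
X(M) = -93 + M
(X((-46 + 32)/(18 - 15) - 10) - 33477)*(-28679 + 17612) = ((-93 + ((-46 + 32)/(18 - 15) - 10)) - 33477)*(-28679 + 17612) = ((-93 + (-14/3 - 10)) - 33477)*(-11067) = ((-93 - 44/3) - 33477)*(-11067) = (-323/3 - 33477)*(-11067) = -100754/3*(-11067) = 371681506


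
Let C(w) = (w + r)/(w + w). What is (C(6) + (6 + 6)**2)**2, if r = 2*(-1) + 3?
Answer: 3010225/144 ≈ 20904.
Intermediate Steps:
r = 1 (r = -2 + 3 = 1)
C(w) = (1 + w)/(2*w) (C(w) = (w + 1)/(w + w) = (1 + w)/((2*w)) = (1 + w)*(1/(2*w)) = (1 + w)/(2*w))
(C(6) + (6 + 6)**2)**2 = ((1/2)*(1 + 6)/6 + (6 + 6)**2)**2 = ((1/2)*(1/6)*7 + 12**2)**2 = (7/12 + 144)**2 = (1735/12)**2 = 3010225/144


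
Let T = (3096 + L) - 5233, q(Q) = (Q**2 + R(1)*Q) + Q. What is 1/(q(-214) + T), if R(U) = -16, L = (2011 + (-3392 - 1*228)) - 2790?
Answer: 1/42470 ≈ 2.3546e-5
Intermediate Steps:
L = -4399 (L = (2011 + (-3392 - 228)) - 2790 = (2011 - 3620) - 2790 = -1609 - 2790 = -4399)
q(Q) = Q**2 - 15*Q (q(Q) = (Q**2 - 16*Q) + Q = Q**2 - 15*Q)
T = -6536 (T = (3096 - 4399) - 5233 = -1303 - 5233 = -6536)
1/(q(-214) + T) = 1/(-214*(-15 - 214) - 6536) = 1/(-214*(-229) - 6536) = 1/(49006 - 6536) = 1/42470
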